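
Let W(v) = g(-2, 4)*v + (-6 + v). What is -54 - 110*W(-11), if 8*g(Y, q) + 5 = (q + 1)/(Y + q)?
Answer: 11503/8 ≈ 1437.9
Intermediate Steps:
g(Y, q) = -5/8 + (1 + q)/(8*(Y + q)) (g(Y, q) = -5/8 + ((q + 1)/(Y + q))/8 = -5/8 + ((1 + q)/(Y + q))/8 = -5/8 + (1 + q)/(8*(Y + q)))
W(v) = -6 + 11*v/16 (W(v) = ((1 - 5*(-2) - 4*4)/(8*(-2 + 4)))*v + (-6 + v) = ((1/8)*(1 + 10 - 16)/2)*v + (-6 + v) = ((1/8)*(1/2)*(-5))*v + (-6 + v) = -5*v/16 + (-6 + v) = -6 + 11*v/16)
-54 - 110*W(-11) = -54 - 110*(-6 + (11/16)*(-11)) = -54 - 110*(-6 - 121/16) = -54 - 110*(-217/16) = -54 + 11935/8 = 11503/8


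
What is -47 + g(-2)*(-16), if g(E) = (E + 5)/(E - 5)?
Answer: -281/7 ≈ -40.143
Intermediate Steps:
g(E) = (5 + E)/(-5 + E)
-47 + g(-2)*(-16) = -47 + ((5 - 2)/(-5 - 2))*(-16) = -47 + (3/(-7))*(-16) = -47 - ⅐*3*(-16) = -47 - 3/7*(-16) = -47 + 48/7 = -281/7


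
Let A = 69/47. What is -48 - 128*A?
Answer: -11088/47 ≈ -235.91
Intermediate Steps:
A = 69/47 (A = 69*(1/47) = 69/47 ≈ 1.4681)
-48 - 128*A = -48 - 128*69/47 = -48 - 8832/47 = -11088/47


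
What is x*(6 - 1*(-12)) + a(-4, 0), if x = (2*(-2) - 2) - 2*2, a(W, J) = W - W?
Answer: -180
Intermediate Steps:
a(W, J) = 0
x = -10 (x = (-4 - 2) - 4 = -6 - 4 = -10)
x*(6 - 1*(-12)) + a(-4, 0) = -10*(6 - 1*(-12)) + 0 = -10*(6 + 12) + 0 = -10*18 + 0 = -180 + 0 = -180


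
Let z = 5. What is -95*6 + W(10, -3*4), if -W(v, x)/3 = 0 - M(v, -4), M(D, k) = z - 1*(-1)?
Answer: -552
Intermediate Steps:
M(D, k) = 6 (M(D, k) = 5 - 1*(-1) = 5 + 1 = 6)
W(v, x) = 18 (W(v, x) = -3*(0 - 1*6) = -3*(0 - 6) = -3*(-6) = 18)
-95*6 + W(10, -3*4) = -95*6 + 18 = -570 + 18 = -552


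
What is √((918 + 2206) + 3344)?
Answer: 14*√33 ≈ 80.424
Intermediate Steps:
√((918 + 2206) + 3344) = √(3124 + 3344) = √6468 = 14*√33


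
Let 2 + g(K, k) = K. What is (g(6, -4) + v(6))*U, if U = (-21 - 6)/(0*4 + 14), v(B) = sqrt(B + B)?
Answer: -54/7 - 27*sqrt(3)/7 ≈ -14.395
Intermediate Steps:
v(B) = sqrt(2)*sqrt(B) (v(B) = sqrt(2*B) = sqrt(2)*sqrt(B))
g(K, k) = -2 + K
U = -27/14 (U = -27/(0 + 14) = -27/14 ≈ -1.9286)
(g(6, -4) + v(6))*U = ((-2 + 6) + sqrt(2)*sqrt(6))*(-27/14) = (4 + 2*sqrt(3))*(-27/14) = -54/7 - 27*sqrt(3)/7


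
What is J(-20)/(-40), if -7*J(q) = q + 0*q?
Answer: -1/14 ≈ -0.071429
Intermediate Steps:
J(q) = -q/7 (J(q) = -(q + 0*q)/7 = -(q + 0)/7 = -q/7)
J(-20)/(-40) = -⅐*(-20)/(-40) = (20/7)*(-1/40) = -1/14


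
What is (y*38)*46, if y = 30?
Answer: 52440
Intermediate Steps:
(y*38)*46 = (30*38)*46 = 1140*46 = 52440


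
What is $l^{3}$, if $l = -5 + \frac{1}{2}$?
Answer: $- \frac{729}{8} \approx -91.125$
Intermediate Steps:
$l = - \frac{9}{2}$ ($l = -5 + \frac{1}{2} = - \frac{9}{2} \approx -4.5$)
$l^{3} = \left(- \frac{9}{2}\right)^{3} = - \frac{729}{8}$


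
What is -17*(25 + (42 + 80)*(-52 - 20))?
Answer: 148903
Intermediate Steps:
-17*(25 + (42 + 80)*(-52 - 20)) = -17*(25 + 122*(-72)) = -17*(25 - 8784) = -17*(-8759) = 148903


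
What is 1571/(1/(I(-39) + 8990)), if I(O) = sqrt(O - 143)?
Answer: 14123290 + 1571*I*sqrt(182) ≈ 1.4123e+7 + 21194.0*I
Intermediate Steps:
I(O) = sqrt(-143 + O)
1571/(1/(I(-39) + 8990)) = 1571/(1/(sqrt(-143 - 39) + 8990)) = 1571/(1/(sqrt(-182) + 8990)) = 1571/(1/(I*sqrt(182) + 8990)) = 1571/(1/(8990 + I*sqrt(182))) = 1571*(8990 + I*sqrt(182)) = 14123290 + 1571*I*sqrt(182)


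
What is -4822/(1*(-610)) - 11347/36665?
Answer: 16987696/2236565 ≈ 7.5954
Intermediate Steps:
-4822/(1*(-610)) - 11347/36665 = -4822/(-610) - 11347*1/36665 = -4822*(-1/610) - 11347/36665 = 2411/305 - 11347/36665 = 16987696/2236565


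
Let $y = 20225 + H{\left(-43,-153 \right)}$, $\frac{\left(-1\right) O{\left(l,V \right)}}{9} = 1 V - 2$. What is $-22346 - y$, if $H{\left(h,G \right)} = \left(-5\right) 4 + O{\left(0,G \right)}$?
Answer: $-43946$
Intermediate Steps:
$O{\left(l,V \right)} = 18 - 9 V$ ($O{\left(l,V \right)} = - 9 \left(1 V - 2\right) = - 9 \left(V - 2\right) = - 9 \left(-2 + V\right) = 18 - 9 V$)
$H{\left(h,G \right)} = -2 - 9 G$ ($H{\left(h,G \right)} = \left(-5\right) 4 - \left(-18 + 9 G\right) = -20 - \left(-18 + 9 G\right) = -2 - 9 G$)
$y = 21600$ ($y = 20225 - -1375 = 20225 + \left(-2 + 1377\right) = 20225 + 1375 = 21600$)
$-22346 - y = -22346 - 21600 = -43946$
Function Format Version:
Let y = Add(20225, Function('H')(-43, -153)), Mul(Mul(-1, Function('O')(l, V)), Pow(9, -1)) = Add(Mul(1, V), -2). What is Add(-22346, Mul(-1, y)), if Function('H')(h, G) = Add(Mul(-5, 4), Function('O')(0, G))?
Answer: -43946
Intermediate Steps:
Function('O')(l, V) = Add(18, Mul(-9, V)) (Function('O')(l, V) = Mul(-9, Add(Mul(1, V), -2)) = Mul(-9, Add(V, -2)) = Mul(-9, Add(-2, V)) = Add(18, Mul(-9, V)))
Function('H')(h, G) = Add(-2, Mul(-9, G)) (Function('H')(h, G) = Add(Mul(-5, 4), Add(18, Mul(-9, G))) = Add(-20, Add(18, Mul(-9, G))) = Add(-2, Mul(-9, G)))
y = 21600 (y = Add(20225, Add(-2, Mul(-9, -153))) = Add(20225, Add(-2, 1377)) = Add(20225, 1375) = 21600)
Add(-22346, Mul(-1, y)) = Add(-22346, Mul(-1, 21600)) = Add(-22346, -21600) = -43946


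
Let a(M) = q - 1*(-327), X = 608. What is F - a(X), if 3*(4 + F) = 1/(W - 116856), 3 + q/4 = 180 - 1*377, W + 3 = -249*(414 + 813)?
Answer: 594291473/1267146 ≈ 469.00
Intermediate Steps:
W = -305526 (W = -3 - 249*(414 + 813) = -3 - 249*1227 = -3 - 305523 = -305526)
q = -800 (q = -12 + 4*(180 - 1*377) = -12 + 4*(180 - 377) = -12 + 4*(-197) = -12 - 788 = -800)
F = -5068585/1267146 (F = -4 + 1/(3*(-305526 - 116856)) = -4 + (⅓)/(-422382) = -4 + (⅓)*(-1/422382) = -4 - 1/1267146 = -5068585/1267146 ≈ -4.0000)
a(M) = -473 (a(M) = -800 - 1*(-327) = -800 + 327 = -473)
F - a(X) = -5068585/1267146 - 1*(-473) = -5068585/1267146 + 473 = 594291473/1267146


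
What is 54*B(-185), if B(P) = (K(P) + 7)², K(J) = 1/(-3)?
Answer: 2400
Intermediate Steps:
K(J) = -⅓
B(P) = 400/9 (B(P) = (-⅓ + 7)² = (20/3)² = 400/9)
54*B(-185) = 54*(400/9) = 2400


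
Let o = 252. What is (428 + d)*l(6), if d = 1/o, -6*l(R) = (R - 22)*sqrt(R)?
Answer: 215714*sqrt(6)/189 ≈ 2795.7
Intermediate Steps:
l(R) = -sqrt(R)*(-22 + R)/6 (l(R) = -(R - 22)*sqrt(R)/6 = -(-22 + R)*sqrt(R)/6 = -sqrt(R)*(-22 + R)/6)
d = 1/252 ≈ 0.0039683
(428 + d)*l(6) = (428 + 1/252)*(sqrt(6)*(22 - 1*6)/6) = 107857*(sqrt(6)*(22 - 6)/6)/252 = 107857*((1/6)*sqrt(6)*16)/252 = 107857*(8*sqrt(6)/3)/252 = 215714*sqrt(6)/189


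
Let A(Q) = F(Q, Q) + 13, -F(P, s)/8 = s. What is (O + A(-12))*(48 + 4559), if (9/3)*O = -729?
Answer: -617338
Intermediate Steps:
O = -243 (O = (1/3)*(-729) = -243)
F(P, s) = -8*s
A(Q) = 13 - 8*Q (A(Q) = -8*Q + 13 = 13 - 8*Q)
(O + A(-12))*(48 + 4559) = (-243 + (13 - 8*(-12)))*(48 + 4559) = (-243 + (13 + 96))*4607 = (-243 + 109)*4607 = -134*4607 = -617338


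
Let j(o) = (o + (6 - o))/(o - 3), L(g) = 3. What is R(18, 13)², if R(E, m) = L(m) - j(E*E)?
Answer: 101761/11449 ≈ 8.8882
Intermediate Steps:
j(o) = 6/(-3 + o)
R(E, m) = 3 - 6/(-3 + E²) (R(E, m) = 3 - 6/(-3 + E*E) = 3 - 6/(-3 + E²))
R(18, 13)² = (3*(-5 + 18²)/(-3 + 18²))² = (3*(-5 + 324)/(-3 + 324))² = (3*319/321)² = (3*(1/321)*319)² = (319/107)² = 101761/11449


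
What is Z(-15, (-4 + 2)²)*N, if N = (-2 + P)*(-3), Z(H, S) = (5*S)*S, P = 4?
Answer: -480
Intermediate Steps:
Z(H, S) = 5*S²
N = -6 (N = (-2 + 4)*(-3) = 2*(-3) = -6)
Z(-15, (-4 + 2)²)*N = (5*((-4 + 2)²)²)*(-6) = (5*((-2)²)²)*(-6) = (5*4²)*(-6) = (5*16)*(-6) = 80*(-6) = -480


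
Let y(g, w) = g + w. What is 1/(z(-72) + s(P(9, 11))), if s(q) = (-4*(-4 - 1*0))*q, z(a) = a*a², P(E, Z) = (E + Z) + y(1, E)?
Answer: -1/372768 ≈ -2.6826e-6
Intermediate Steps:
P(E, Z) = 1 + Z + 2*E (P(E, Z) = (E + Z) + (1 + E) = 1 + Z + 2*E)
z(a) = a³
s(q) = 16*q (s(q) = (-4*(-4 + 0))*q = (-4*(-4))*q = 16*q)
1/(z(-72) + s(P(9, 11))) = 1/((-72)³ + 16*(1 + 11 + 2*9)) = 1/(-373248 + 16*(1 + 11 + 18)) = 1/(-373248 + 16*30) = 1/(-373248 + 480) = 1/(-372768) = -1/372768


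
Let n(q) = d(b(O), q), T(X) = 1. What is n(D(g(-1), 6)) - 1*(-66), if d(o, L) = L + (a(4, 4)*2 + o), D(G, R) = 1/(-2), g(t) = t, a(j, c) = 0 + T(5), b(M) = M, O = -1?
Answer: 133/2 ≈ 66.500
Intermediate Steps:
a(j, c) = 1 (a(j, c) = 0 + 1 = 1)
D(G, R) = -1/2 (D(G, R) = 1*(-1/2) = -1/2)
d(o, L) = 2 + L + o (d(o, L) = L + (1*2 + o) = L + (2 + o) = 2 + L + o)
n(q) = 1 + q (n(q) = 2 + q - 1 = 1 + q)
n(D(g(-1), 6)) - 1*(-66) = (1 - 1/2) - 1*(-66) = 1/2 + 66 = 133/2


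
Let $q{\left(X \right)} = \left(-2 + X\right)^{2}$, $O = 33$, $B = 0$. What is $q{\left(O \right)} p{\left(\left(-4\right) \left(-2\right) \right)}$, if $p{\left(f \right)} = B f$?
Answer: $0$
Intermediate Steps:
$p{\left(f \right)} = 0$ ($p{\left(f \right)} = 0 f = 0$)
$q{\left(O \right)} p{\left(\left(-4\right) \left(-2\right) \right)} = \left(-2 + 33\right)^{2} \cdot 0 = 31^{2} \cdot 0 = 961 \cdot 0 = 0$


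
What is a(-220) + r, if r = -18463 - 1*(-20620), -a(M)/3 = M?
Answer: 2817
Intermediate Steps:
a(M) = -3*M
r = 2157 (r = -18463 + 20620 = 2157)
a(-220) + r = -3*(-220) + 2157 = 660 + 2157 = 2817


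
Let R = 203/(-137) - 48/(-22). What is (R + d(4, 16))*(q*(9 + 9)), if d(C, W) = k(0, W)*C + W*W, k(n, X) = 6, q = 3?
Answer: 22842810/1507 ≈ 15158.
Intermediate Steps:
R = 1055/1507 (R = 203*(-1/137) - 48*(-1/22) = -203/137 + 24/11 = 1055/1507 ≈ 0.70007)
d(C, W) = W² + 6*C (d(C, W) = 6*C + W*W = 6*C + W² = W² + 6*C)
(R + d(4, 16))*(q*(9 + 9)) = (1055/1507 + (16² + 6*4))*(3*(9 + 9)) = (1055/1507 + (256 + 24))*(3*18) = (1055/1507 + 280)*54 = (423015/1507)*54 = 22842810/1507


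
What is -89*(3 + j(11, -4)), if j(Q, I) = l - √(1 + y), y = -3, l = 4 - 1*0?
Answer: -623 + 89*I*√2 ≈ -623.0 + 125.86*I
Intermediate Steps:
l = 4 (l = 4 + 0 = 4)
j(Q, I) = 4 - I*√2 (j(Q, I) = 4 - √(1 - 3) = 4 - √(-2) = 4 - I*√2)
-89*(3 + j(11, -4)) = -89*(3 + (4 - I*√2)) = -89*(7 - I*√2) = -623 + 89*I*√2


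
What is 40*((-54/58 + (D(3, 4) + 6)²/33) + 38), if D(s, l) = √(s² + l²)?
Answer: 141760/87 ≈ 1629.4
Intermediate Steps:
D(s, l) = √(l² + s²)
40*((-54/58 + (D(3, 4) + 6)²/33) + 38) = 40*((-54/58 + (√(4² + 3²) + 6)²/33) + 38) = 40*((-54*1/58 + (√(16 + 9) + 6)²*(1/33)) + 38) = 40*((-27/29 + (√25 + 6)²*(1/33)) + 38) = 40*((-27/29 + (5 + 6)²*(1/33)) + 38) = 40*((-27/29 + 11²*(1/33)) + 38) = 40*((-27/29 + 121*(1/33)) + 38) = 40*((-27/29 + 11/3) + 38) = 40*(238/87 + 38) = 40*(3544/87) = 141760/87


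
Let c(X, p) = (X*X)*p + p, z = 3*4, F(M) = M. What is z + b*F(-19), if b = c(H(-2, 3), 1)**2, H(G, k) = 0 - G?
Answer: -463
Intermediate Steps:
z = 12
H(G, k) = -G
c(X, p) = p + p*X**2 (c(X, p) = X**2*p + p = p*X**2 + p = p + p*X**2)
b = 25 (b = (1*(1 + (-1*(-2))**2))**2 = (1*(1 + 2**2))**2 = (1*(1 + 4))**2 = (1*5)**2 = 5**2 = 25)
z + b*F(-19) = 12 + 25*(-19) = 12 - 475 = -463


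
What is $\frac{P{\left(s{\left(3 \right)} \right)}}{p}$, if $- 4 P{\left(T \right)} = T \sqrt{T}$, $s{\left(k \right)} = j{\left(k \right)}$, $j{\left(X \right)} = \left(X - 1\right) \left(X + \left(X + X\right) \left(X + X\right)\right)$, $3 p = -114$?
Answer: $\frac{39 \sqrt{78}}{76} \approx 4.5321$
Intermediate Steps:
$p = -38$ ($p = \frac{1}{3} \left(-114\right) = -38$)
$j{\left(X \right)} = \left(-1 + X\right) \left(X + 4 X^{2}\right)$ ($j{\left(X \right)} = \left(-1 + X\right) \left(X + 2 X 2 X\right) = \left(-1 + X\right) \left(X + 4 X^{2}\right)$)
$s{\left(k \right)} = k \left(-1 - 3 k + 4 k^{2}\right)$
$P{\left(T \right)} = - \frac{T^{\frac{3}{2}}}{4}$ ($P{\left(T \right)} = - \frac{T \sqrt{T}}{4} = - \frac{T^{\frac{3}{2}}}{4}$)
$\frac{P{\left(s{\left(3 \right)} \right)}}{p} = \frac{\left(- \frac{1}{4}\right) \left(3 \left(-1 - 9 + 4 \cdot 3^{2}\right)\right)^{\frac{3}{2}}}{-38} = - \frac{\left(3 \left(-1 - 9 + 4 \cdot 9\right)\right)^{\frac{3}{2}}}{4} \left(- \frac{1}{38}\right) = - \frac{\left(3 \left(-1 - 9 + 36\right)\right)^{\frac{3}{2}}}{4} \left(- \frac{1}{38}\right) = - \frac{\left(3 \cdot 26\right)^{\frac{3}{2}}}{4} \left(- \frac{1}{38}\right) = - \frac{78^{\frac{3}{2}}}{4} \left(- \frac{1}{38}\right) = - \frac{78 \sqrt{78}}{4} \left(- \frac{1}{38}\right) = - \frac{39 \sqrt{78}}{2} \left(- \frac{1}{38}\right) = \frac{39 \sqrt{78}}{76}$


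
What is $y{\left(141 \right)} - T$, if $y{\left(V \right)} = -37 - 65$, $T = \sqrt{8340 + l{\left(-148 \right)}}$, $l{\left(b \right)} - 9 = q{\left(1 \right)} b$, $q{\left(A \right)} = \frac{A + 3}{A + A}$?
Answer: $-102 - \sqrt{8053} \approx -191.74$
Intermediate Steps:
$q{\left(A \right)} = \frac{3 + A}{2 A}$
$l{\left(b \right)} = 9 + 2 b$ ($l{\left(b \right)} = 9 + \frac{3 + 1}{2 \cdot 1} b = 9 + \frac{1}{2} \cdot 1 \cdot 4 b = 9 + 2 b$)
$T = \sqrt{8053}$ ($T = \sqrt{8340 + \left(9 + 2 \left(-148\right)\right)} = \sqrt{8340 + \left(9 - 296\right)} = \sqrt{8340 - 287} = \sqrt{8053} \approx 89.739$)
$y{\left(V \right)} = -102$ ($y{\left(V \right)} = -37 - 65 = -102$)
$y{\left(141 \right)} - T = -102 - \sqrt{8053}$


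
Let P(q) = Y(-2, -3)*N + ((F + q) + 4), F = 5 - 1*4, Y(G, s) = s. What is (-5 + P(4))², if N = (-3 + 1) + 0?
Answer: 100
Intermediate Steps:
F = 1 (F = 5 - 4 = 1)
N = -2 (N = -2 + 0 = -2)
P(q) = 11 + q (P(q) = -3*(-2) + ((1 + q) + 4) = 6 + (5 + q) = 11 + q)
(-5 + P(4))² = (-5 + (11 + 4))² = (-5 + 15)² = 10² = 100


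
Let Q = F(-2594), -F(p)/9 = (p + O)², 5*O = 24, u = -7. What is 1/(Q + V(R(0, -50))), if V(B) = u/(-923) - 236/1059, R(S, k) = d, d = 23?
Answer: -24436425/1474386607989883 ≈ -1.6574e-8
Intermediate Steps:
O = 24/5 (O = (⅕)*24 = 24/5 ≈ 4.8000)
R(S, k) = 23
V(B) = -210415/977457 (V(B) = -7/(-923) - 236/1059 = -7*(-1/923) - 236*1/1059 = 7/923 - 236/1059 = -210415/977457)
F(p) = -9*(24/5 + p)² (F(p) = -9*(p + 24/5)² = -9*(24/5 + p)²)
Q = -1508390244/25 (Q = -9*(24 + 5*(-2594))²/25 = -9*(24 - 12970)²/25 = -9/25*(-12946)² = -9/25*167598916 = -1508390244/25 ≈ -6.0336e+7)
1/(Q + V(R(0, -50))) = 1/(-1508390244/25 - 210415/977457) = 1/(-1474386607989883/24436425) = -24436425/1474386607989883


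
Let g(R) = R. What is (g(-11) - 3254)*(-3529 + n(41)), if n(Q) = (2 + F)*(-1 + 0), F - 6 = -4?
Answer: 11535245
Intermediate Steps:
F = 2 (F = 6 - 4 = 2)
n(Q) = -4 (n(Q) = (2 + 2)*(-1 + 0) = 4*(-1) = -4)
(g(-11) - 3254)*(-3529 + n(41)) = (-11 - 3254)*(-3529 - 4) = -3265*(-3533) = 11535245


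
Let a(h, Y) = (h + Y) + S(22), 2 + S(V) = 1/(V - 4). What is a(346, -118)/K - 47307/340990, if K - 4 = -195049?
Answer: -644128373/4604427315 ≈ -0.13989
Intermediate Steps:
S(V) = -2 + 1/(-4 + V) (S(V) = -2 + 1/(V - 4) = -2 + 1/(-4 + V))
K = -195045 (K = 4 - 195049 = -195045)
a(h, Y) = -35/18 + Y + h (a(h, Y) = (h + Y) + (9 - 2*22)/(-4 + 22) = (Y + h) + (9 - 44)/18 = (Y + h) + (1/18)*(-35) = (Y + h) - 35/18 = -35/18 + Y + h)
a(346, -118)/K - 47307/340990 = (-35/18 - 118 + 346)/(-195045) - 47307/340990 = (4069/18)*(-1/195045) - 47307*1/340990 = -4069/3510810 - 3639/26230 = -644128373/4604427315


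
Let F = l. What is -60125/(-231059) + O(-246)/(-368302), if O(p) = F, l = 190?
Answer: 11050128270/42549745909 ≈ 0.25970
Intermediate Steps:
F = 190
O(p) = 190
-60125/(-231059) + O(-246)/(-368302) = -60125/(-231059) + 190/(-368302) = -60125*(-1/231059) + 190*(-1/368302) = 60125/231059 - 95/184151 = 11050128270/42549745909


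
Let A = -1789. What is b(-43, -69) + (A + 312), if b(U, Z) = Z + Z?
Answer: -1615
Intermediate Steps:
b(U, Z) = 2*Z
b(-43, -69) + (A + 312) = 2*(-69) + (-1789 + 312) = -138 - 1477 = -1615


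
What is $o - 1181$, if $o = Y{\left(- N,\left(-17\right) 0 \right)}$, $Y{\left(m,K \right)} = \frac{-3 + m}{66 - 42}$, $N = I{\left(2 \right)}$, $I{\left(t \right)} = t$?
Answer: $- \frac{28349}{24} \approx -1181.2$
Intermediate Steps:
$N = 2$
$Y{\left(m,K \right)} = - \frac{1}{8} + \frac{m}{24}$ ($Y{\left(m,K \right)} = \frac{-3 + m}{24} = \left(-3 + m\right) \frac{1}{24} = - \frac{1}{8} + \frac{m}{24}$)
$o = - \frac{5}{24}$ ($o = - \frac{1}{8} + \frac{\left(-1\right) 2}{24} = - \frac{1}{8} + \frac{1}{24} \left(-2\right) = - \frac{1}{8} - \frac{1}{12} = - \frac{5}{24} \approx -0.20833$)
$o - 1181 = - \frac{5}{24} - 1181 = - \frac{28349}{24}$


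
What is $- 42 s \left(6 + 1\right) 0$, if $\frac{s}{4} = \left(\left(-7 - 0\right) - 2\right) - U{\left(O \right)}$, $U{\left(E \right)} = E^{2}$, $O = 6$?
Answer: $0$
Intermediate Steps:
$s = -180$ ($s = 4 \left(\left(\left(-7 - 0\right) - 2\right) - 6^{2}\right) = 4 \left(\left(\left(-7 + \left(-3 + 3\right)\right) - 2\right) - 36\right) = 4 \left(\left(\left(-7 + 0\right) - 2\right) - 36\right) = 4 \left(\left(-7 - 2\right) - 36\right) = 4 \left(-9 - 36\right) = 4 \left(-45\right) = -180$)
$- 42 s \left(6 + 1\right) 0 = \left(-42\right) \left(-180\right) \left(6 + 1\right) 0 = 7560 \cdot 7 \cdot 0 = 7560 \cdot 0 = 0$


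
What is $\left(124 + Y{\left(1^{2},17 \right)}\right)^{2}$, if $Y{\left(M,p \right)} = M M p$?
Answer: $19881$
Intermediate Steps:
$Y{\left(M,p \right)} = p M^{2}$
$\left(124 + Y{\left(1^{2},17 \right)}\right)^{2} = \left(124 + 17 \left(1^{2}\right)^{2}\right)^{2} = \left(124 + 17 \cdot 1^{2}\right)^{2} = \left(124 + 17 \cdot 1\right)^{2} = \left(124 + 17\right)^{2} = 141^{2} = 19881$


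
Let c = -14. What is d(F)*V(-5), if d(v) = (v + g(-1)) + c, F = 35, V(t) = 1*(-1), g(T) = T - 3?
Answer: -17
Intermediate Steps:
g(T) = -3 + T
V(t) = -1
d(v) = -18 + v (d(v) = (v + (-3 - 1)) - 14 = (v - 4) - 14 = (-4 + v) - 14 = -18 + v)
d(F)*V(-5) = (-18 + 35)*(-1) = 17*(-1) = -17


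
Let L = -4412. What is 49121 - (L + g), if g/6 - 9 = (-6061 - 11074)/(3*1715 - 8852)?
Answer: 198143843/3707 ≈ 53451.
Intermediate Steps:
g = 302988/3707 (g = 54 + 6*((-6061 - 11074)/(3*1715 - 8852)) = 54 + 6*(-17135/(5145 - 8852)) = 54 + 6*(-17135/(-3707)) = 54 + 6*(-17135*(-1/3707)) = 54 + 6*(17135/3707) = 54 + 102810/3707 = 302988/3707 ≈ 81.734)
49121 - (L + g) = 49121 - (-4412 + 302988/3707) = 49121 - 1*(-16052296/3707) = 49121 + 16052296/3707 = 198143843/3707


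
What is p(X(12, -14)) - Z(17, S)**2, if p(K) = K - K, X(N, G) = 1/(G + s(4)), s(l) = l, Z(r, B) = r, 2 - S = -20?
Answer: -289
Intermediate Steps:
S = 22 (S = 2 - 1*(-20) = 2 + 20 = 22)
X(N, G) = 1/(4 + G) (X(N, G) = 1/(G + 4) = 1/(4 + G))
p(K) = 0
p(X(12, -14)) - Z(17, S)**2 = 0 - 1*17**2 = 0 - 1*289 = 0 - 289 = -289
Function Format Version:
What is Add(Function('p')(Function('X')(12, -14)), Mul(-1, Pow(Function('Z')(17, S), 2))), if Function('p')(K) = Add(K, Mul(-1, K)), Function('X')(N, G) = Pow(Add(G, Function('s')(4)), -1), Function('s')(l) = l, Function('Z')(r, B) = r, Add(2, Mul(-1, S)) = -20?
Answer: -289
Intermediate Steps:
S = 22 (S = Add(2, Mul(-1, -20)) = Add(2, 20) = 22)
Function('X')(N, G) = Pow(Add(4, G), -1) (Function('X')(N, G) = Pow(Add(G, 4), -1) = Pow(Add(4, G), -1))
Function('p')(K) = 0
Add(Function('p')(Function('X')(12, -14)), Mul(-1, Pow(Function('Z')(17, S), 2))) = Add(0, Mul(-1, Pow(17, 2))) = Add(0, Mul(-1, 289)) = Add(0, -289) = -289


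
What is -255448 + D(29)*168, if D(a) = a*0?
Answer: -255448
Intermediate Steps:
D(a) = 0
-255448 + D(29)*168 = -255448 + 0*168 = -255448 + 0 = -255448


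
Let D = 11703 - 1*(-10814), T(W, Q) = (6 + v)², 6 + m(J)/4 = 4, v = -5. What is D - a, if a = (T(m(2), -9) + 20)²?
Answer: 22076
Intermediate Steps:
m(J) = -8 (m(J) = -24 + 4*4 = -24 + 16 = -8)
T(W, Q) = 1 (T(W, Q) = (6 - 5)² = 1² = 1)
a = 441 (a = (1 + 20)² = 21² = 441)
D = 22517 (D = 11703 + 10814 = 22517)
D - a = 22517 - 1*441 = 22517 - 441 = 22076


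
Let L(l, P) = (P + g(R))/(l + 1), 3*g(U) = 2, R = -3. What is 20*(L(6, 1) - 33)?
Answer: -13760/21 ≈ -655.24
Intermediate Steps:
g(U) = 2/3 (g(U) = (1/3)*2 = 2/3)
L(l, P) = (2/3 + P)/(1 + l) (L(l, P) = (P + 2/3)/(l + 1) = (2/3 + P)/(1 + l))
20*(L(6, 1) - 33) = 20*((2/3 + 1)/(1 + 6) - 33) = 20*((5/3)/7 - 33) = 20*((1/7)*(5/3) - 33) = 20*(5/21 - 33) = 20*(-688/21) = -13760/21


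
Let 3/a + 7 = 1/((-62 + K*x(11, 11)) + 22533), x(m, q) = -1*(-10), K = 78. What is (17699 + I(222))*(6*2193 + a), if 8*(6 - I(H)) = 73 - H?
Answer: 33737490415595/144672 ≈ 2.3320e+8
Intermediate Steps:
I(H) = -25/8 + H/8 (I(H) = 6 - (73 - H)/8 = 6 + (-73/8 + H/8) = -25/8 + H/8)
x(m, q) = 10
a = -23251/54252 (a = 3/(-7 + 1/((-62 + 78*10) + 22533)) = 3/(-7 + 1/((-62 + 780) + 22533)) = 3/(-7 + 1/(718 + 22533)) = 3/(-7 + 1/23251) = 3/(-162756/23251) = 3*(-23251/162756) = -23251/54252 ≈ -0.42857)
(17699 + I(222))*(6*2193 + a) = (17699 + (-25/8 + (1/8)*222))*(6*2193 - 23251/54252) = (17699 + (-25/8 + 111/4))*(13158 - 23251/54252) = (17699 + 197/8)*(713824565/54252) = (141789/8)*(713824565/54252) = 33737490415595/144672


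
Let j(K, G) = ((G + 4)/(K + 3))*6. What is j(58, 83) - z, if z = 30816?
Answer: -1879254/61 ≈ -30807.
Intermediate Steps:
j(K, G) = 6*(4 + G)/(3 + K) (j(K, G) = ((4 + G)/(3 + K))*6 = 6*(4 + G)/(3 + K))
j(58, 83) - z = 6*(4 + 83)/(3 + 58) - 1*30816 = 6*87/61 - 30816 = 6*(1/61)*87 - 30816 = 522/61 - 30816 = -1879254/61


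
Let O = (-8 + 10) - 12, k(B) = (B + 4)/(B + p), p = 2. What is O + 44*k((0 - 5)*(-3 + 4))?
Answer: 14/3 ≈ 4.6667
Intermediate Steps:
k(B) = (4 + B)/(2 + B) (k(B) = (B + 4)/(B + 2) = (4 + B)/(2 + B))
O = -10 (O = 2 - 12 = -10)
O + 44*k((0 - 5)*(-3 + 4)) = -10 + 44*((4 + (0 - 5)*(-3 + 4))/(2 + (0 - 5)*(-3 + 4))) = -10 + 44*((4 - 5*1)/(2 - 5*1)) = -10 + 44*((4 - 5)/(2 - 5)) = -10 + 44*(-1/(-3)) = -10 + 44*(-1/3*(-1)) = -10 + 44*(1/3) = -10 + 44/3 = 14/3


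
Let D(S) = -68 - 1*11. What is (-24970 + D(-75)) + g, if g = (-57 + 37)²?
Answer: -24649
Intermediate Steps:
D(S) = -79 (D(S) = -68 - 11 = -79)
g = 400 (g = (-20)² = 400)
(-24970 + D(-75)) + g = (-24970 - 79) + 400 = -25049 + 400 = -24649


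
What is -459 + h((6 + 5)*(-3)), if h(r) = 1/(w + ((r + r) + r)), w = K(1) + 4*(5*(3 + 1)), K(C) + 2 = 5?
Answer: -7345/16 ≈ -459.06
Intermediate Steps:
K(C) = 3 (K(C) = -2 + 5 = 3)
w = 83 (w = 3 + 4*(5*(3 + 1)) = 3 + 4*(5*4) = 3 + 4*20 = 3 + 80 = 83)
h(r) = 1/(83 + 3*r) (h(r) = 1/(83 + ((r + r) + r)) = 1/(83 + (2*r + r)) = 1/(83 + 3*r))
-459 + h((6 + 5)*(-3)) = -459 + 1/(83 + 3*((6 + 5)*(-3))) = -459 + 1/(83 + 3*(11*(-3))) = -459 + 1/(83 + 3*(-33)) = -459 + 1/(83 - 99) = -459 + 1/(-16) = -459 - 1/16 = -7345/16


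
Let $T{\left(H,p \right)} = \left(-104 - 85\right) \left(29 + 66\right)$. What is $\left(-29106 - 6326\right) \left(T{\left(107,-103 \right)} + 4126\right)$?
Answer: $489989128$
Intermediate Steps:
$T{\left(H,p \right)} = -17955$ ($T{\left(H,p \right)} = \left(-189\right) 95 = -17955$)
$\left(-29106 - 6326\right) \left(T{\left(107,-103 \right)} + 4126\right) = \left(-29106 - 6326\right) \left(-17955 + 4126\right) = \left(-35432\right) \left(-13829\right) = 489989128$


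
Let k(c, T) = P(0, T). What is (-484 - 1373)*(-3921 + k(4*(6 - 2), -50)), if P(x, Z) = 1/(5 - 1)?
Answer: 29123331/4 ≈ 7.2808e+6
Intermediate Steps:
P(x, Z) = 1/4
k(c, T) = 1/4
(-484 - 1373)*(-3921 + k(4*(6 - 2), -50)) = (-484 - 1373)*(-3921 + 1/4) = -1857*(-15683/4) = 29123331/4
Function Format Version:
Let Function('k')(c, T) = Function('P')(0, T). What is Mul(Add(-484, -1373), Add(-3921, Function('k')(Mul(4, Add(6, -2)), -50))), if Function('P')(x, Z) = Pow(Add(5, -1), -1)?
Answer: Rational(29123331, 4) ≈ 7.2808e+6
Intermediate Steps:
Function('P')(x, Z) = Rational(1, 4) (Function('P')(x, Z) = Pow(4, -1) = Rational(1, 4))
Function('k')(c, T) = Rational(1, 4)
Mul(Add(-484, -1373), Add(-3921, Function('k')(Mul(4, Add(6, -2)), -50))) = Mul(Add(-484, -1373), Add(-3921, Rational(1, 4))) = Mul(-1857, Rational(-15683, 4)) = Rational(29123331, 4)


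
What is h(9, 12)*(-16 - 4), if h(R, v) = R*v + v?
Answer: -2400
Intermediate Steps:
h(R, v) = v + R*v
h(9, 12)*(-16 - 4) = (12*(1 + 9))*(-16 - 4) = (12*10)*(-20) = 120*(-20) = -2400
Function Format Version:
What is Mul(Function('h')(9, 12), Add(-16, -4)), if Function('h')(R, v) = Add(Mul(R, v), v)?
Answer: -2400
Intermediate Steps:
Function('h')(R, v) = Add(v, Mul(R, v))
Mul(Function('h')(9, 12), Add(-16, -4)) = Mul(Mul(12, Add(1, 9)), Add(-16, -4)) = Mul(Mul(12, 10), -20) = Mul(120, -20) = -2400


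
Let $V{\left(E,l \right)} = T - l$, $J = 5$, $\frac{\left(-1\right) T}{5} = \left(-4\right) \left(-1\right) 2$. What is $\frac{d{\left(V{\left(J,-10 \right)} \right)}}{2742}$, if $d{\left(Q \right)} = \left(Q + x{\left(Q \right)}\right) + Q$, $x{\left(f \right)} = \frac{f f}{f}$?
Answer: $- \frac{15}{457} \approx -0.032823$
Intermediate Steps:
$T = -40$ ($T = - 5 \left(-4\right) \left(-1\right) 2 = - 5 \cdot 4 \cdot 2 = \left(-5\right) 8 = -40$)
$V{\left(E,l \right)} = -40 - l$
$x{\left(f \right)} = f$ ($x{\left(f \right)} = \frac{f^{2}}{f} = f$)
$d{\left(Q \right)} = 3 Q$ ($d{\left(Q \right)} = \left(Q + Q\right) + Q = 2 Q + Q = 3 Q$)
$\frac{d{\left(V{\left(J,-10 \right)} \right)}}{2742} = \frac{3 \left(-40 - -10\right)}{2742} = 3 \left(-40 + 10\right) \frac{1}{2742} = 3 \left(-30\right) \frac{1}{2742} = \left(-90\right) \frac{1}{2742} = - \frac{15}{457}$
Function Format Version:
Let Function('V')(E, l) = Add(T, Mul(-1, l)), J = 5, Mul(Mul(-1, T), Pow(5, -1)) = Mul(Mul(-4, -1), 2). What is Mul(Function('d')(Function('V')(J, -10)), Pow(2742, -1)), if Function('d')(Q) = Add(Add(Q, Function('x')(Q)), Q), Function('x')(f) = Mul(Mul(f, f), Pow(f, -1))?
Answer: Rational(-15, 457) ≈ -0.032823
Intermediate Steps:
T = -40 (T = Mul(-5, Mul(Mul(-4, -1), 2)) = Mul(-5, Mul(4, 2)) = Mul(-5, 8) = -40)
Function('V')(E, l) = Add(-40, Mul(-1, l))
Function('x')(f) = f (Function('x')(f) = Mul(Pow(f, 2), Pow(f, -1)) = f)
Function('d')(Q) = Mul(3, Q) (Function('d')(Q) = Add(Add(Q, Q), Q) = Add(Mul(2, Q), Q) = Mul(3, Q))
Mul(Function('d')(Function('V')(J, -10)), Pow(2742, -1)) = Mul(Mul(3, Add(-40, Mul(-1, -10))), Pow(2742, -1)) = Mul(Mul(3, Add(-40, 10)), Rational(1, 2742)) = Mul(Mul(3, -30), Rational(1, 2742)) = Mul(-90, Rational(1, 2742)) = Rational(-15, 457)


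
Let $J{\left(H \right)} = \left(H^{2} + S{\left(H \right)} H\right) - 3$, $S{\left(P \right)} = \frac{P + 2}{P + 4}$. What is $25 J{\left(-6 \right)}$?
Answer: $525$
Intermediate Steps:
$S{\left(P \right)} = \frac{2 + P}{4 + P}$
$J{\left(H \right)} = -3 + H^{2} + \frac{H \left(2 + H\right)}{4 + H}$ ($J{\left(H \right)} = \left(H^{2} + \frac{2 + H}{4 + H} H\right) - 3 = \left(H^{2} + \frac{H \left(2 + H\right)}{4 + H}\right) - 3 = -3 + H^{2} + \frac{H \left(2 + H\right)}{4 + H}$)
$25 J{\left(-6 \right)} = 25 \frac{-12 + \left(-6\right)^{3} - -6 + 5 \left(-6\right)^{2}}{4 - 6} = 25 \frac{-12 - 216 + 6 + 5 \cdot 36}{-2} = 25 \left(- \frac{-12 - 216 + 6 + 180}{2}\right) = 25 \left(\left(- \frac{1}{2}\right) \left(-42\right)\right) = 25 \cdot 21 = 525$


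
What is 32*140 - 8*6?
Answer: 4432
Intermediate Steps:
32*140 - 8*6 = 4480 - 48 = 4432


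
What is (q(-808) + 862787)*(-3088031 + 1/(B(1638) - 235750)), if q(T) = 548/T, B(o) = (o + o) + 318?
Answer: -124944224159864122569/46895512 ≈ -2.6643e+12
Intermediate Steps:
B(o) = 318 + 2*o (B(o) = 2*o + 318 = 318 + 2*o)
(q(-808) + 862787)*(-3088031 + 1/(B(1638) - 235750)) = (548/(-808) + 862787)*(-3088031 + 1/((318 + 2*1638) - 235750)) = (548*(-1/808) + 862787)*(-3088031 + 1/((318 + 3276) - 235750)) = (-137/202 + 862787)*(-3088031 + 1/(3594 - 235750)) = 174282837*(-3088031 + 1/(-232156))/202 = 174282837*(-3088031 - 1/232156)/202 = (174282837/202)*(-716904924837/232156) = -124944224159864122569/46895512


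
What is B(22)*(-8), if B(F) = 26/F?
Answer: -104/11 ≈ -9.4545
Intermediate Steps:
B(22)*(-8) = (26/22)*(-8) = (26*(1/22))*(-8) = (13/11)*(-8) = -104/11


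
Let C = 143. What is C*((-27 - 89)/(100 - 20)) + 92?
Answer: -2307/20 ≈ -115.35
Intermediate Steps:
C*((-27 - 89)/(100 - 20)) + 92 = 143*((-27 - 89)/(100 - 20)) + 92 = 143*(-116/80) + 92 = 143*(-116*1/80) + 92 = 143*(-29/20) + 92 = -4147/20 + 92 = -2307/20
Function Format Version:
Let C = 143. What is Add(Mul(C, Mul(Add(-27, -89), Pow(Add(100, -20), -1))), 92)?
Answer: Rational(-2307, 20) ≈ -115.35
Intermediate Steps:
Add(Mul(C, Mul(Add(-27, -89), Pow(Add(100, -20), -1))), 92) = Add(Mul(143, Mul(Add(-27, -89), Pow(Add(100, -20), -1))), 92) = Add(Mul(143, Mul(-116, Pow(80, -1))), 92) = Add(Mul(143, Mul(-116, Rational(1, 80))), 92) = Add(Mul(143, Rational(-29, 20)), 92) = Add(Rational(-4147, 20), 92) = Rational(-2307, 20)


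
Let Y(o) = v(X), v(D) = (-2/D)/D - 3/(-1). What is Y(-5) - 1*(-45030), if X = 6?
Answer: 810593/18 ≈ 45033.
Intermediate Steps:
v(D) = 3 - 2/D**2 (v(D) = -2/D**2 - 3*(-1) = -2/D**2 + 3 = 3 - 2/D**2)
Y(o) = 53/18 (Y(o) = 3 - 2/6**2 = 3 - 2*1/36 = 3 - 1/18 = 53/18)
Y(-5) - 1*(-45030) = 53/18 - 1*(-45030) = 53/18 + 45030 = 810593/18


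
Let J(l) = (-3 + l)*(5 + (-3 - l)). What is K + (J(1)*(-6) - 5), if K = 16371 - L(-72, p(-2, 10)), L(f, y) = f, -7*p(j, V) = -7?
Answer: 16450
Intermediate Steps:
p(j, V) = 1 (p(j, V) = -⅐*(-7) = 1)
J(l) = (-3 + l)*(2 - l)
K = 16443 (K = 16371 - 1*(-72) = 16371 + 72 = 16443)
K + (J(1)*(-6) - 5) = 16443 + ((-6 - 1*1² + 5*1)*(-6) - 5) = 16443 + ((-6 - 1*1 + 5)*(-6) - 5) = 16443 + ((-6 - 1 + 5)*(-6) - 5) = 16443 + (-2*(-6) - 5) = 16443 + (12 - 5) = 16443 + 7 = 16450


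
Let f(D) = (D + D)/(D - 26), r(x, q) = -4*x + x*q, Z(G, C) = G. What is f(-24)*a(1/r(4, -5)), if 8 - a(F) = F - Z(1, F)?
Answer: 26/3 ≈ 8.6667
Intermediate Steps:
r(x, q) = -4*x + q*x
a(F) = 9 - F (a(F) = 8 - (F - 1*1) = 8 - (F - 1) = 8 - (-1 + F) = 8 + (1 - F) = 9 - F)
f(D) = 2*D/(-26 + D) (f(D) = (2*D)/(-26 + D) = 2*D/(-26 + D))
f(-24)*a(1/r(4, -5)) = (2*(-24)/(-26 - 24))*(9 - 1/(4*(-4 - 5))) = (2*(-24)/(-50))*(9 - 1/(4*(-9))) = (2*(-24)*(-1/50))*(9 - 1/(-36)) = 24*(9 - (-1)/36)/25 = 24*(9 - 1*(-1/36))/25 = 24*(9 + 1/36)/25 = (24/25)*(325/36) = 26/3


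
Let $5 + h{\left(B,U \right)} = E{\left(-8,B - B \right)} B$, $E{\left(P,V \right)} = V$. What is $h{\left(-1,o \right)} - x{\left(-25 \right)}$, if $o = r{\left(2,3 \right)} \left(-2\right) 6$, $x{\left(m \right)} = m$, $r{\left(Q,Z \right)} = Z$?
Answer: $20$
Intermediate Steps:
$o = -36$ ($o = 3 \left(-2\right) 6 = \left(-6\right) 6 = -36$)
$h{\left(B,U \right)} = -5$ ($h{\left(B,U \right)} = -5 + \left(B - B\right) B = -5 + 0 B = -5 + 0 = -5$)
$h{\left(-1,o \right)} - x{\left(-25 \right)} = -5 - -25 = -5 + 25 = 20$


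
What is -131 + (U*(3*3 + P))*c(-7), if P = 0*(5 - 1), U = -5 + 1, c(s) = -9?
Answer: 193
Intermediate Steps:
U = -4
P = 0 (P = 0*4 = 0)
-131 + (U*(3*3 + P))*c(-7) = -131 - 4*(3*3 + 0)*(-9) = -131 - 4*(9 + 0)*(-9) = -131 - 4*9*(-9) = -131 - 36*(-9) = -131 + 324 = 193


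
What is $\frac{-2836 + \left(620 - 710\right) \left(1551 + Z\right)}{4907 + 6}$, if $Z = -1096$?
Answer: $- \frac{43786}{4913} \approx -8.9123$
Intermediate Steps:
$\frac{-2836 + \left(620 - 710\right) \left(1551 + Z\right)}{4907 + 6} = \frac{-2836 + \left(620 - 710\right) \left(1551 - 1096\right)}{4907 + 6} = \frac{-2836 - 40950}{4913} = \left(-2836 - 40950\right) \frac{1}{4913} = \left(-43786\right) \frac{1}{4913} = - \frac{43786}{4913}$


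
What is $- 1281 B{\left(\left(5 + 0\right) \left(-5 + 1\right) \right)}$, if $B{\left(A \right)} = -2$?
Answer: $2562$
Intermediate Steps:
$- 1281 B{\left(\left(5 + 0\right) \left(-5 + 1\right) \right)} = \left(-1281\right) \left(-2\right) = 2562$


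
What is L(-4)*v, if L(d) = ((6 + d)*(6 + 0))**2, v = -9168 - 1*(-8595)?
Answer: -82512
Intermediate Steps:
v = -573 (v = -9168 + 8595 = -573)
L(d) = (36 + 6*d)**2 (L(d) = ((6 + d)*6)**2 = (36 + 6*d)**2)
L(-4)*v = (36*(6 - 4)**2)*(-573) = (36*2**2)*(-573) = (36*4)*(-573) = 144*(-573) = -82512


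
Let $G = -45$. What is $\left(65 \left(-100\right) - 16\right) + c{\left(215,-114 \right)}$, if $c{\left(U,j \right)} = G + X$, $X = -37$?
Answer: $-6598$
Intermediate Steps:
$c{\left(U,j \right)} = -82$ ($c{\left(U,j \right)} = -45 - 37 = -82$)
$\left(65 \left(-100\right) - 16\right) + c{\left(215,-114 \right)} = \left(65 \left(-100\right) - 16\right) - 82 = \left(-6500 - 16\right) - 82 = -6516 - 82 = -6598$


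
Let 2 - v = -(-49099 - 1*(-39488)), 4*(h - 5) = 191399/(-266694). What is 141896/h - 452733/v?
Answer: 485618162039279/16471366643 ≈ 29483.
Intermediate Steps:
h = 5142481/1066776 (h = 5 + (191399/(-266694))/4 = 5 + (191399*(-1/266694))/4 = 5 + (¼)*(-191399/266694) = 5 - 191399/1066776 = 5142481/1066776 ≈ 4.8206)
v = -9609 (v = 2 - (-1)*(-49099 - 1*(-39488)) = 2 - (-1)*(-49099 + 39488) = 2 - (-1)*(-9611) = 2 - 1*9611 = 2 - 9611 = -9609)
141896/h - 452733/v = 141896/(5142481/1066776) - 452733/(-9609) = 141896*(1066776/5142481) - 452733*(-1/9609) = 151371247296/5142481 + 150911/3203 = 485618162039279/16471366643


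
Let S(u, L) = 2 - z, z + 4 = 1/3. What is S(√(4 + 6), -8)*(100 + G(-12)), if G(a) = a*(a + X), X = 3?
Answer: 3536/3 ≈ 1178.7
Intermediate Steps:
z = -11/3 (z = -4 + 1/3 = -4 + ⅓ = -11/3 ≈ -3.6667)
S(u, L) = 17/3 (S(u, L) = 2 - 1*(-11/3) = 2 + 11/3 = 17/3)
G(a) = a*(3 + a) (G(a) = a*(a + 3) = a*(3 + a))
S(√(4 + 6), -8)*(100 + G(-12)) = 17*(100 - 12*(3 - 12))/3 = 17*(100 - 12*(-9))/3 = 17*(100 + 108)/3 = (17/3)*208 = 3536/3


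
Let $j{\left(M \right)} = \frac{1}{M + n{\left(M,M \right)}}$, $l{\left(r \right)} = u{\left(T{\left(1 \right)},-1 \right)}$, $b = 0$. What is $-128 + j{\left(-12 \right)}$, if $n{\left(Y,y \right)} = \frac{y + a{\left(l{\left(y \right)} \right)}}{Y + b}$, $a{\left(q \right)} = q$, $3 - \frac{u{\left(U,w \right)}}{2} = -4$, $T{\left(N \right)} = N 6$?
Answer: $- \frac{9350}{73} \approx -128.08$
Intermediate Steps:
$T{\left(N \right)} = 6 N$
$u{\left(U,w \right)} = 14$ ($u{\left(U,w \right)} = 6 - -8 = 6 + 8 = 14$)
$l{\left(r \right)} = 14$
$n{\left(Y,y \right)} = \frac{14 + y}{Y}$ ($n{\left(Y,y \right)} = \frac{y + 14}{Y + 0} = \frac{14 + y}{Y}$)
$j{\left(M \right)} = \frac{1}{M + \frac{14 + M}{M}}$
$-128 + j{\left(-12 \right)} = -128 - \frac{12}{14 - 12 + \left(-12\right)^{2}} = -128 - \frac{12}{14 - 12 + 144} = -128 - \frac{12}{146} = -128 - \frac{6}{73} = - \frac{9350}{73}$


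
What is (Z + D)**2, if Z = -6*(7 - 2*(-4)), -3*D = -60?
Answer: 4900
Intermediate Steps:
D = 20 (D = -1/3*(-60) = 20)
Z = -90 (Z = -6*(7 + 8) = -6*15 = -90)
(Z + D)**2 = (-90 + 20)**2 = (-70)**2 = 4900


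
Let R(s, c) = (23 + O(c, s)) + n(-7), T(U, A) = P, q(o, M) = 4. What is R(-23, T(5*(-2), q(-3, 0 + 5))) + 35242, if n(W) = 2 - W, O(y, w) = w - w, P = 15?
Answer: 35274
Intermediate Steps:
T(U, A) = 15
O(y, w) = 0
R(s, c) = 32 (R(s, c) = (23 + 0) + (2 - 1*(-7)) = 23 + (2 + 7) = 23 + 9 = 32)
R(-23, T(5*(-2), q(-3, 0 + 5))) + 35242 = 32 + 35242 = 35274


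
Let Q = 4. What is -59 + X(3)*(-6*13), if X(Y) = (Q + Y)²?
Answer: -3881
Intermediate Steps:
X(Y) = (4 + Y)²
-59 + X(3)*(-6*13) = -59 + (4 + 3)²*(-6*13) = -59 + 7²*(-78) = -59 + 49*(-78) = -59 - 3822 = -3881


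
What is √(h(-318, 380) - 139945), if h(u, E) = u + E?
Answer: I*√139883 ≈ 374.01*I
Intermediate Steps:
h(u, E) = E + u
√(h(-318, 380) - 139945) = √((380 - 318) - 139945) = √(62 - 139945) = √(-139883) = I*√139883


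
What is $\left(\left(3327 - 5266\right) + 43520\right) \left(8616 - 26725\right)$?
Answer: $-752990329$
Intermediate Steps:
$\left(\left(3327 - 5266\right) + 43520\right) \left(8616 - 26725\right) = \left(-1939 + 43520\right) \left(-18109\right) = 41581 \left(-18109\right) = -752990329$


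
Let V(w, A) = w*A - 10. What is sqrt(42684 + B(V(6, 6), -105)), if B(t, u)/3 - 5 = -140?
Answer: sqrt(42279) ≈ 205.62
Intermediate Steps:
V(w, A) = -10 + A*w (V(w, A) = A*w - 10 = -10 + A*w)
B(t, u) = -405 (B(t, u) = 15 + 3*(-140) = 15 - 420 = -405)
sqrt(42684 + B(V(6, 6), -105)) = sqrt(42684 - 405) = sqrt(42279)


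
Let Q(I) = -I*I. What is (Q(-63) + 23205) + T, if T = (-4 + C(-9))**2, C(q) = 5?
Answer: 19237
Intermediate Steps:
Q(I) = -I**2
T = 1 (T = (-4 + 5)**2 = 1**2 = 1)
(Q(-63) + 23205) + T = (-1*(-63)**2 + 23205) + 1 = (-1*3969 + 23205) + 1 = (-3969 + 23205) + 1 = 19236 + 1 = 19237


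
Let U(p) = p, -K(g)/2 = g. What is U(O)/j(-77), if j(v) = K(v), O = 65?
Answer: 65/154 ≈ 0.42208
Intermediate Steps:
K(g) = -2*g
j(v) = -2*v
U(O)/j(-77) = 65/((-2*(-77))) = 65/154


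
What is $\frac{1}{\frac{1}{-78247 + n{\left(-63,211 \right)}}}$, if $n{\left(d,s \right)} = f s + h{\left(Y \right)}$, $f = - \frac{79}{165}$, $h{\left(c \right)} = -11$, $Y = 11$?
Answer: $- \frac{12929239}{165} \approx -78359.0$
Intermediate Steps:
$f = - \frac{79}{165}$ ($f = \left(-79\right) \frac{1}{165} = - \frac{79}{165} \approx -0.47879$)
$n{\left(d,s \right)} = -11 - \frac{79 s}{165}$ ($n{\left(d,s \right)} = - \frac{79 s}{165} - 11 = -11 - \frac{79 s}{165}$)
$\frac{1}{\frac{1}{-78247 + n{\left(-63,211 \right)}}} = \frac{1}{\frac{1}{-78247 - \frac{18484}{165}}} = \frac{1}{\frac{1}{- \frac{12929239}{165}}} = \frac{1}{- \frac{165}{12929239}} = - \frac{12929239}{165}$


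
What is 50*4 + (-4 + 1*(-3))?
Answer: 193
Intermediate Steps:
50*4 + (-4 + 1*(-3)) = 200 + (-4 - 3) = 200 - 7 = 193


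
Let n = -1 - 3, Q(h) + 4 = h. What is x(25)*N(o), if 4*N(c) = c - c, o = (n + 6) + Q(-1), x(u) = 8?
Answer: 0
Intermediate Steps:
Q(h) = -4 + h
n = -4
o = -3 (o = (-4 + 6) + (-4 - 1) = 2 - 5 = -3)
N(c) = 0 (N(c) = (c - c)/4 = (1/4)*0 = 0)
x(25)*N(o) = 8*0 = 0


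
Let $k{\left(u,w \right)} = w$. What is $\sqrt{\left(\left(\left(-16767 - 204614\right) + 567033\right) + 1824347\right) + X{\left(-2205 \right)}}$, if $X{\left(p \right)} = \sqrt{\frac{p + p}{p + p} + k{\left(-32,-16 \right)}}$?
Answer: $\sqrt{2169999 + i \sqrt{15}} \approx 1473.1 + 0.001 i$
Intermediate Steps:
$X{\left(p \right)} = i \sqrt{15}$ ($X{\left(p \right)} = \sqrt{\frac{p + p}{p + p} - 16} = \sqrt{\frac{2 p}{2 p} - 16} = \sqrt{2 p \frac{1}{2 p} - 16} = \sqrt{1 - 16} = \sqrt{-15} = i \sqrt{15}$)
$\sqrt{\left(\left(\left(-16767 - 204614\right) + 567033\right) + 1824347\right) + X{\left(-2205 \right)}} = \sqrt{\left(\left(\left(-16767 - 204614\right) + 567033\right) + 1824347\right) + i \sqrt{15}} = \sqrt{\left(\left(-221381 + 567033\right) + 1824347\right) + i \sqrt{15}} = \sqrt{\left(345652 + 1824347\right) + i \sqrt{15}} = \sqrt{2169999 + i \sqrt{15}}$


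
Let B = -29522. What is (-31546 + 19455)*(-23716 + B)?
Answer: 643700658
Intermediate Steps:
(-31546 + 19455)*(-23716 + B) = (-31546 + 19455)*(-23716 - 29522) = -12091*(-53238) = 643700658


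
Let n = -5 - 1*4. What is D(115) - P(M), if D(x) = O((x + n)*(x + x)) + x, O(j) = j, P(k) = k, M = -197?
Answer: 24692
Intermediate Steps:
n = -9 (n = -5 - 4 = -9)
D(x) = x + 2*x*(-9 + x) (D(x) = (x - 9)*(x + x) + x = (-9 + x)*(2*x) + x = 2*x*(-9 + x) + x = x + 2*x*(-9 + x))
D(115) - P(M) = 115*(-17 + 2*115) - 1*(-197) = 115*(-17 + 230) + 197 = 115*213 + 197 = 24495 + 197 = 24692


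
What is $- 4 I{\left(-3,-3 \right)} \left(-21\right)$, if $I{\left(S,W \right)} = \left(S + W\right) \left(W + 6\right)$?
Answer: $-1512$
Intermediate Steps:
$I{\left(S,W \right)} = \left(6 + W\right) \left(S + W\right)$ ($I{\left(S,W \right)} = \left(S + W\right) \left(6 + W\right) = \left(6 + W\right) \left(S + W\right)$)
$- 4 I{\left(-3,-3 \right)} \left(-21\right) = - 4 \left(\left(-3\right)^{2} + 6 \left(-3\right) + 6 \left(-3\right) - -9\right) \left(-21\right) = - 4 \left(9 - 18 - 18 + 9\right) \left(-21\right) = \left(-4\right) \left(-18\right) \left(-21\right) = 72 \left(-21\right) = -1512$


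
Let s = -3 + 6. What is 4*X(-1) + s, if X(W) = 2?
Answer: 11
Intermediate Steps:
s = 3
4*X(-1) + s = 4*2 + 3 = 8 + 3 = 11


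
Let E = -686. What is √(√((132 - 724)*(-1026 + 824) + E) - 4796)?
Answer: √(-4796 + √118898) ≈ 66.717*I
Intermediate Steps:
√(√((132 - 724)*(-1026 + 824) + E) - 4796) = √(√((132 - 724)*(-1026 + 824) - 686) - 4796) = √(√(-592*(-202) - 686) - 4796) = √(√(119584 - 686) - 4796) = √(√118898 - 4796) = √(-4796 + √118898)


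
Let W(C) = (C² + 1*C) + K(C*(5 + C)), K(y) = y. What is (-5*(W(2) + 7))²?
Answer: 18225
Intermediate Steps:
W(C) = C + C² + C*(5 + C) (W(C) = (C² + 1*C) + C*(5 + C) = (C² + C) + C*(5 + C) = (C + C²) + C*(5 + C) = C + C² + C*(5 + C))
(-5*(W(2) + 7))² = (-5*(2*2*(3 + 2) + 7))² = (-5*(2*2*5 + 7))² = (-5*(20 + 7))² = (-5*27)² = (-135)² = 18225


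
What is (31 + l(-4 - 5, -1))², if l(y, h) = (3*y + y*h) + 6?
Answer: 361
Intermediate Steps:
l(y, h) = 6 + 3*y + h*y (l(y, h) = (3*y + h*y) + 6 = 6 + 3*y + h*y)
(31 + l(-4 - 5, -1))² = (31 + (6 + 3*(-4 - 5) - (-4 - 5)))² = (31 + (6 + 3*(-9) - 1*(-9)))² = (31 + (6 - 27 + 9))² = (31 - 12)² = 19² = 361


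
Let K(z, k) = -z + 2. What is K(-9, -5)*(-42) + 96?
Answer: -366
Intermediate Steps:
K(z, k) = 2 - z
K(-9, -5)*(-42) + 96 = (2 - 1*(-9))*(-42) + 96 = (2 + 9)*(-42) + 96 = 11*(-42) + 96 = -462 + 96 = -366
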